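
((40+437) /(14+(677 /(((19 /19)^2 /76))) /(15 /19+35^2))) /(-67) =-5554665 /43672208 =-0.13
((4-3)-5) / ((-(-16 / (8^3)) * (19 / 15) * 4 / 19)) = -480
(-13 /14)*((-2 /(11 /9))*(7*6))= 702 /11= 63.82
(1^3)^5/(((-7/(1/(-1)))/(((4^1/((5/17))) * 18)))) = 1224/35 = 34.97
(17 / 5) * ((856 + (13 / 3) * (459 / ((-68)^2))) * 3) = 698847 / 80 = 8735.59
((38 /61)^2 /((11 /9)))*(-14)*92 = -16738848 /40931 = -408.95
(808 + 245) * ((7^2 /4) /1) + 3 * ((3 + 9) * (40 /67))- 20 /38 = 65789741 /5092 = 12920.22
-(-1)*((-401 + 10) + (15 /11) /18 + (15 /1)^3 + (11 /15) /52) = 8534497 /2860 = 2984.09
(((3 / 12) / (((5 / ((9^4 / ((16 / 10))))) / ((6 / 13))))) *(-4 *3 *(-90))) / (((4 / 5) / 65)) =66430125 / 8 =8303765.62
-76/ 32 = -19/ 8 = -2.38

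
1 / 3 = 0.33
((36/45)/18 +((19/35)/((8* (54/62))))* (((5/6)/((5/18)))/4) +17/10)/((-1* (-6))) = 18173/60480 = 0.30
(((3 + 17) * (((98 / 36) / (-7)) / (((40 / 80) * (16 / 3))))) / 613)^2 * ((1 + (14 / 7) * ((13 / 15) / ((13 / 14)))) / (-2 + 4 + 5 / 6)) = 10535 / 459941256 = 0.00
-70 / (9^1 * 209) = -70 / 1881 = -0.04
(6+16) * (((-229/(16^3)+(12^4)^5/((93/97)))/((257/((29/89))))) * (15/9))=809834055313423173669480511975/4356483072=185891702533722865724.81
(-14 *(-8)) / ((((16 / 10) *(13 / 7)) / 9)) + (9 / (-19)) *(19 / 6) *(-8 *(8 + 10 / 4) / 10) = 22869 / 65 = 351.83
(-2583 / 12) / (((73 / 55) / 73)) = -11838.75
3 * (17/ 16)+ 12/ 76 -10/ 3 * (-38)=118571/ 912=130.01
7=7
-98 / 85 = -1.15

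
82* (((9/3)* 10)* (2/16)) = 307.50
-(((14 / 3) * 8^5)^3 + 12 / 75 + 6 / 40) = -9654591701175501637 / 2700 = -3575774704139074.68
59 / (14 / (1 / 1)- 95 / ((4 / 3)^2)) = -944 / 631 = -1.50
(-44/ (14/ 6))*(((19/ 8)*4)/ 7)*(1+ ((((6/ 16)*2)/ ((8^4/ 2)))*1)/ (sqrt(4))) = -1467807/ 57344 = -25.60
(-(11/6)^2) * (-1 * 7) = 847/36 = 23.53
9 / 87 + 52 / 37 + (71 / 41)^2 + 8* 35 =284.51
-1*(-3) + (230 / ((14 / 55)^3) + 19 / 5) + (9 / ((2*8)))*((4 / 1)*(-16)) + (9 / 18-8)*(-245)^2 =-2992820937 / 6860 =-436271.27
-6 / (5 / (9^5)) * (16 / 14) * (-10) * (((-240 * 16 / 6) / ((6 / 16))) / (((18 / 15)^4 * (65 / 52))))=-3732480000 / 7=-533211428.57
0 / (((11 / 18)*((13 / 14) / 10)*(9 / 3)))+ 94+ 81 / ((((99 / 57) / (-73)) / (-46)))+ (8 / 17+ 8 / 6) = 156700.71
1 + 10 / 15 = 5 / 3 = 1.67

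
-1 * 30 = -30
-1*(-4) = 4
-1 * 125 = -125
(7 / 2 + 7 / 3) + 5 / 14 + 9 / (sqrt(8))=9*sqrt(2) / 4 + 130 / 21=9.37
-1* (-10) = 10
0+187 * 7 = 1309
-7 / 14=-1 / 2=-0.50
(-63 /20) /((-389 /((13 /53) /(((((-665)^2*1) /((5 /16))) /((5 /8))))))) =117 /133373847040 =0.00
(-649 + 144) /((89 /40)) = -20200 /89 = -226.97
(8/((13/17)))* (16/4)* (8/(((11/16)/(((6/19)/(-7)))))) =-417792/19019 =-21.97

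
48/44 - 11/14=0.31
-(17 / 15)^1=-17 / 15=-1.13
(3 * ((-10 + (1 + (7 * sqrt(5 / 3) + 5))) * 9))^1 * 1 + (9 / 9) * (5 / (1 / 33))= 57 + 63 * sqrt(15)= 301.00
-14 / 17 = -0.82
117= 117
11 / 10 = 1.10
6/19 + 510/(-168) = -1447/532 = -2.72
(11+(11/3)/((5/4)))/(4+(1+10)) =209/225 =0.93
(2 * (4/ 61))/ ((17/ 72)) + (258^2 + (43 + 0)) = 69072035/ 1037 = 66607.56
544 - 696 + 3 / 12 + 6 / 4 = -601 / 4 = -150.25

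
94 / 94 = 1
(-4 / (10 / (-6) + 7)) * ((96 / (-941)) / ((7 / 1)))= 72 / 6587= 0.01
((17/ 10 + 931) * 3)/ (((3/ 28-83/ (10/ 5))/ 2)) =-783468/ 5795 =-135.20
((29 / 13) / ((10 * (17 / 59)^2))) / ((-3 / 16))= -807592 / 56355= -14.33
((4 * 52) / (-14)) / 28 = -26 / 49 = -0.53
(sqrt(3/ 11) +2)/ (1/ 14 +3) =14*sqrt(33)/ 473 +28/ 43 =0.82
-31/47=-0.66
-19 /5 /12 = -19 /60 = -0.32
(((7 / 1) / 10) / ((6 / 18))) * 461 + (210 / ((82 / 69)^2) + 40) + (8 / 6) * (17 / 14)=204465473 / 176505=1158.41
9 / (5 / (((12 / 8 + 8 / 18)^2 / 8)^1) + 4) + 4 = 16493 / 3572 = 4.62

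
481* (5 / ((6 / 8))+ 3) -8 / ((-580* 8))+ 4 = 8097383 / 1740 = 4653.67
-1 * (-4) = 4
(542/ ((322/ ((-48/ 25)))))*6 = -19.39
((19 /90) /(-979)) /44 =-19 /3876840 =-0.00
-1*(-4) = 4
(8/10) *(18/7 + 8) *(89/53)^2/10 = 1172308/491575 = 2.38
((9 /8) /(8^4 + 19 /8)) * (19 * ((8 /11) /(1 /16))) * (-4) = -9728 /40073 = -0.24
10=10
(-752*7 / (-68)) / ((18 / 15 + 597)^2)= 32900 / 152083377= 0.00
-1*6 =-6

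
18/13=1.38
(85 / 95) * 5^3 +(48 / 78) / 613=16934277 / 151411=111.84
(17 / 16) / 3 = 17 / 48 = 0.35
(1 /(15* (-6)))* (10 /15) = -1 /135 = -0.01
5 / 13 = 0.38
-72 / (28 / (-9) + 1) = 648 / 19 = 34.11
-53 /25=-2.12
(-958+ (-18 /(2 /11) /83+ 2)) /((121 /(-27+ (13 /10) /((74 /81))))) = 1503693369 /7431820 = 202.33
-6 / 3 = -2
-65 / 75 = -13 / 15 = -0.87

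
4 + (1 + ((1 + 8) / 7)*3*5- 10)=100 / 7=14.29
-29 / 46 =-0.63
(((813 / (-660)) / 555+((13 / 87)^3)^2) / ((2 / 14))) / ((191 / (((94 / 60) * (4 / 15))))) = -12822593731367777 / 379223999863162121250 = -0.00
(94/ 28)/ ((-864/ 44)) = -0.17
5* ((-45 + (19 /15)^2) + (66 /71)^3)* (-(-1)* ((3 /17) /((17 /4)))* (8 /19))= -109758604928 /29479339515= -3.72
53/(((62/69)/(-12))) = -21942/31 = -707.81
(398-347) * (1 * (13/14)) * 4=1326/7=189.43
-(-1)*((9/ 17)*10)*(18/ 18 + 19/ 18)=185/ 17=10.88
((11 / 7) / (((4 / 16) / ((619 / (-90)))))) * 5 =-216.16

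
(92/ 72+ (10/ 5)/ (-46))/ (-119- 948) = -511/ 441738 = -0.00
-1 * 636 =-636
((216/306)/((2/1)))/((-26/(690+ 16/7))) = -14538/1547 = -9.40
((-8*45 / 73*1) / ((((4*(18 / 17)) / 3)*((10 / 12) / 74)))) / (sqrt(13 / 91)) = -22644*sqrt(7) / 73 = -820.69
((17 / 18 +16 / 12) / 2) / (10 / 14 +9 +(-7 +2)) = 287 / 1188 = 0.24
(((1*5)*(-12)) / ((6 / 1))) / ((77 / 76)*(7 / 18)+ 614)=-13680 / 840491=-0.02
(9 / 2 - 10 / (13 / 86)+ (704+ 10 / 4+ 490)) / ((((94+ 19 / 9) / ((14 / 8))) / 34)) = 702.56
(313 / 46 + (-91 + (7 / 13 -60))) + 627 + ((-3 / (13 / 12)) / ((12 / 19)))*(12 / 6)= 283795 / 598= 474.57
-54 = -54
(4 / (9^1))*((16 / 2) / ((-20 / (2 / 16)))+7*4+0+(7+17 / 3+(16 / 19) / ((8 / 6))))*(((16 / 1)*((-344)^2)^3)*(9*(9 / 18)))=623377288324714594304 / 285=2187288730963910857.21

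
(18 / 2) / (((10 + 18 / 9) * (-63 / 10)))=-5 / 42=-0.12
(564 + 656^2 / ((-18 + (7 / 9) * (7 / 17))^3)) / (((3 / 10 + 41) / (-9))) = -24741560984472 / 233552120975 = -105.94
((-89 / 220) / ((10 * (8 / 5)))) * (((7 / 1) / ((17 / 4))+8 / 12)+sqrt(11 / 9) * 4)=-0.17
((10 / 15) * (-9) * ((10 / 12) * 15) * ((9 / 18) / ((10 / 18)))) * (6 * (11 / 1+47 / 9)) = -6570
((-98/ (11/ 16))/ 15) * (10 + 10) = -6272/ 33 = -190.06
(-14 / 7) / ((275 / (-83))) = 166 / 275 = 0.60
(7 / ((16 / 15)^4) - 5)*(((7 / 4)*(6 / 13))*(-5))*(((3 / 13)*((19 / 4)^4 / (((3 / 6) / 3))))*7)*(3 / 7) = -9862735634325 / 2835349504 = -3478.49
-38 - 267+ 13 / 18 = -5477 / 18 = -304.28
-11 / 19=-0.58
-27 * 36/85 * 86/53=-83592/4505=-18.56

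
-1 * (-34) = 34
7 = 7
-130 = -130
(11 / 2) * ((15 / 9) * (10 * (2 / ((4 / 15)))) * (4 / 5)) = 550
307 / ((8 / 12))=921 / 2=460.50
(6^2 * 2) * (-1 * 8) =-576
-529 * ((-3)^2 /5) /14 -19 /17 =-82267 /1190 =-69.13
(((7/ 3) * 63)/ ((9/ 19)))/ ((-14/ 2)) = -44.33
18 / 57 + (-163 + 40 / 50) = -15379 / 95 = -161.88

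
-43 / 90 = -0.48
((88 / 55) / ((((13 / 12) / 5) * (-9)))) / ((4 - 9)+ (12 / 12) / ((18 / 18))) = 8 / 39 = 0.21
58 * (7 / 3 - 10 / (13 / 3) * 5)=-20822 / 39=-533.90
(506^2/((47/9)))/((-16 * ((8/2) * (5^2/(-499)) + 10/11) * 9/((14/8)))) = -2459417807/2925280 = -840.75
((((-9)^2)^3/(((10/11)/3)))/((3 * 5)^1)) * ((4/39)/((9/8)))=10659.10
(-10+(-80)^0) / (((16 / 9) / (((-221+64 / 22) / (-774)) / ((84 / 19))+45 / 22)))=-411393 / 38528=-10.68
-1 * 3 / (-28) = 3 / 28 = 0.11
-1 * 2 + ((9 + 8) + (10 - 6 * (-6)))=61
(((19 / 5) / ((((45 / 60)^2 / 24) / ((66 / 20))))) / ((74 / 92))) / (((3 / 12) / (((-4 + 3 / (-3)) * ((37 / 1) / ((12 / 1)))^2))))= -5691488 / 45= -126477.51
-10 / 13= -0.77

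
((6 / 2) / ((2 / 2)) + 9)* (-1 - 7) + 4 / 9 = -860 / 9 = -95.56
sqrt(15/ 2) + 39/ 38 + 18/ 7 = sqrt(30)/ 2 + 957/ 266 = 6.34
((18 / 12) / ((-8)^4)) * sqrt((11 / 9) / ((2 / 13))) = sqrt(286) / 16384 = 0.00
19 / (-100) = -19 / 100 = -0.19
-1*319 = -319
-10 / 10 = -1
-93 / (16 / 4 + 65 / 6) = -558 / 89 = -6.27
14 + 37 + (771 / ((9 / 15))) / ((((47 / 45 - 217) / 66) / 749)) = -1429012716 / 4859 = -294096.05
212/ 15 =14.13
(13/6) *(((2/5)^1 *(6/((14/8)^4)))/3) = 6656/36015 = 0.18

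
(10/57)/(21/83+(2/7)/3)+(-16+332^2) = 1271034674/11533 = 110208.50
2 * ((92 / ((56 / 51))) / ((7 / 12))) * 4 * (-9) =-506736 / 49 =-10341.55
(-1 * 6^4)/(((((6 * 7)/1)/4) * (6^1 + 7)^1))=-864/91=-9.49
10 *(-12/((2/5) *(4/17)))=-1275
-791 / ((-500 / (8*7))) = 11074 / 125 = 88.59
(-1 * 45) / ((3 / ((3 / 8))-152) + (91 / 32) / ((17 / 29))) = 24480 / 75697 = 0.32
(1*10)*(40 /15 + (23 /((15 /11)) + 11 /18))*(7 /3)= 12691 /27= 470.04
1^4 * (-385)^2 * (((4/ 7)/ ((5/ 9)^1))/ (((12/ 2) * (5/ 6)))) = 30492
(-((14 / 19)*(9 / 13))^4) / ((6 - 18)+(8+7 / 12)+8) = -3024568512 / 204715394455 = -0.01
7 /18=0.39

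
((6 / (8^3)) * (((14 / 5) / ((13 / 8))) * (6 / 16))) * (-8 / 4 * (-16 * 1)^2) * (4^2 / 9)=-448 / 65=-6.89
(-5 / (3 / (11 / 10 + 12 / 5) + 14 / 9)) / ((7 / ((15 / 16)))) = -675 / 2432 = -0.28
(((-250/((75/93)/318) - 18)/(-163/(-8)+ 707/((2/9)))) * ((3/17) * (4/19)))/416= -295794/107557385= -0.00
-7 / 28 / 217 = -1 / 868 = -0.00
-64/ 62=-32/ 31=-1.03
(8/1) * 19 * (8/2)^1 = 608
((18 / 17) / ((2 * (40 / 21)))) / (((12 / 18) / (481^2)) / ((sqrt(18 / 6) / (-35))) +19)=918271809 * sqrt(3) / 35478086174376316 +5189905794907197 / 354780861743763160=0.01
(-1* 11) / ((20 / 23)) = -253 / 20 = -12.65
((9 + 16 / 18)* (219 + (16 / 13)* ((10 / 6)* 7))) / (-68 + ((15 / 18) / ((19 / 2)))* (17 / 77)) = -33.95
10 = 10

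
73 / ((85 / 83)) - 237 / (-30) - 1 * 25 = 9211 / 170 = 54.18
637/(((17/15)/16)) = 152880/17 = 8992.94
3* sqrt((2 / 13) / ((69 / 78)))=6* sqrt(23) / 23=1.25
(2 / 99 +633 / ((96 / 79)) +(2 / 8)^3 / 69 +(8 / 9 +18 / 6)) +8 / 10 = 127661509 / 242880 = 525.62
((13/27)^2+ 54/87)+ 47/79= 2417444/1670139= 1.45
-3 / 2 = -1.50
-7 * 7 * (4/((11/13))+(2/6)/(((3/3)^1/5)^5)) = -1692019/33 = -51273.30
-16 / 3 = -5.33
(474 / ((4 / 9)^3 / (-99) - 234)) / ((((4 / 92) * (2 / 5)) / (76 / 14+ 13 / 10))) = -185293340991 / 236433092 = -783.70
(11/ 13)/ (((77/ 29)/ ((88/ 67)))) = 2552/ 6097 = 0.42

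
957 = 957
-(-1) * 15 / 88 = 15 / 88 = 0.17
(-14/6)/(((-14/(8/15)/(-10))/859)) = -6872/9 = -763.56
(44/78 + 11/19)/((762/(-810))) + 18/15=-2361/156845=-0.02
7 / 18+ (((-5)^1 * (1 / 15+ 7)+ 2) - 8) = -737 / 18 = -40.94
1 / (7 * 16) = 1 / 112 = 0.01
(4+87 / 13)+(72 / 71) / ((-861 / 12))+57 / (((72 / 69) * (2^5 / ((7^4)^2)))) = 667344101356041 / 67814656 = 9840706.14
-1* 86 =-86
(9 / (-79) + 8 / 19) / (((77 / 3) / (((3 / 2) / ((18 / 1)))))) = 461 / 462308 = 0.00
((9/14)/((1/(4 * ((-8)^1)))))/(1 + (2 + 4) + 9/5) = -180/77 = -2.34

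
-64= -64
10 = 10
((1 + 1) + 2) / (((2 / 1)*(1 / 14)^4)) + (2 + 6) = 76840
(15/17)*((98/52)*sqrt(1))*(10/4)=4.16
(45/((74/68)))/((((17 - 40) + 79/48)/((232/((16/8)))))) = -224.63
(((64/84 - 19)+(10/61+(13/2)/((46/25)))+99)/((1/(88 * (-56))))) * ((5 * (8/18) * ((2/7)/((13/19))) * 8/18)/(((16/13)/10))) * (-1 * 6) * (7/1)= 6656965673600/113643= 58577876.98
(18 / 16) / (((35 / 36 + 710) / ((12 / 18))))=27 / 25595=0.00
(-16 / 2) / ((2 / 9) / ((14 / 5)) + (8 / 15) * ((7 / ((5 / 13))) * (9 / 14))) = -12600 / 9953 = -1.27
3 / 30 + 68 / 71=751 / 710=1.06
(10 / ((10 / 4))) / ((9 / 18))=8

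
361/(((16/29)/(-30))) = -157035/8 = -19629.38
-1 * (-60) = 60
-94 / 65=-1.45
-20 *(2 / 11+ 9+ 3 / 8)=-4205 / 22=-191.14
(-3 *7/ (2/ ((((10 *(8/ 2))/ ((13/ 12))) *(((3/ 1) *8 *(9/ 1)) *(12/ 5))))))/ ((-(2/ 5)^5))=19626923.08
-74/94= -37/47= -0.79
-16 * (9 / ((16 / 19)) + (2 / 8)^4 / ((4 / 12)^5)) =-2979 / 16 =-186.19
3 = 3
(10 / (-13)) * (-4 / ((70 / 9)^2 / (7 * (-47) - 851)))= -38232 / 637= -60.02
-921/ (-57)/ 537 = 307/ 10203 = 0.03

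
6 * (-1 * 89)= -534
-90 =-90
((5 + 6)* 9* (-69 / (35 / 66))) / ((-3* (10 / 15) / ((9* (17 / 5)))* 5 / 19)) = 655304661 / 875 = 748919.61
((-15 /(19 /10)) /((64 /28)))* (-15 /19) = 7875 /2888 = 2.73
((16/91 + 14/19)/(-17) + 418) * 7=12284696/4199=2925.62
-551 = -551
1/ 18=0.06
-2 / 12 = -1 / 6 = -0.17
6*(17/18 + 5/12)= 49/6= 8.17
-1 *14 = -14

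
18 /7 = 2.57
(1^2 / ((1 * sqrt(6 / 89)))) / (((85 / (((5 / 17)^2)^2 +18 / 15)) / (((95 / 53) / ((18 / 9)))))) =9580769 * sqrt(534) / 4515145260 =0.05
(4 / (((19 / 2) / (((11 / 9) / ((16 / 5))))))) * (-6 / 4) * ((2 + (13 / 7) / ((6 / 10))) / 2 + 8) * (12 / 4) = -24365 / 3192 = -7.63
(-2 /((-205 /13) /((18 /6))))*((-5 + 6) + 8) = 702 /205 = 3.42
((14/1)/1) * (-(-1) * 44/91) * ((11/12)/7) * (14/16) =121/156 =0.78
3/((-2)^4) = 3/16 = 0.19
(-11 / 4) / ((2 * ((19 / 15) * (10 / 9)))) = -297 / 304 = -0.98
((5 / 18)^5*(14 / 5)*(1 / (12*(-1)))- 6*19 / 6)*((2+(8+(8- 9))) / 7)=-215415127 / 8817984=-24.43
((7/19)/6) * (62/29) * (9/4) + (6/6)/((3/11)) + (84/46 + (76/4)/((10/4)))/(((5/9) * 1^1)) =79569947/3801900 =20.93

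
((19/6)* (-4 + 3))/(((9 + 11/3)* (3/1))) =-1/12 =-0.08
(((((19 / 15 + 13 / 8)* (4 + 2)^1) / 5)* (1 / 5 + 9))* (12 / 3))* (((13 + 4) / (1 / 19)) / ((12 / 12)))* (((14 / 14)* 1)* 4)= 20622904 / 125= 164983.23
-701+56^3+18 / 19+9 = 3323574 / 19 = 174924.95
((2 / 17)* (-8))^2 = 0.89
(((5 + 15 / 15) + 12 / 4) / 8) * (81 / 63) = 81 / 56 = 1.45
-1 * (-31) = 31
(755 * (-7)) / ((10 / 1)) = -1057 / 2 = -528.50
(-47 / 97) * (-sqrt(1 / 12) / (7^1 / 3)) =47 * sqrt(3) / 1358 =0.06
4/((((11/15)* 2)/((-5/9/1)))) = -50/33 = -1.52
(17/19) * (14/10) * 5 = 119/19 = 6.26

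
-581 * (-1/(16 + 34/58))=16849/481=35.03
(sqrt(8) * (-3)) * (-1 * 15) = 90 * sqrt(2) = 127.28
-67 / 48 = -1.40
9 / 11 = 0.82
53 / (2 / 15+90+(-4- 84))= 795 / 32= 24.84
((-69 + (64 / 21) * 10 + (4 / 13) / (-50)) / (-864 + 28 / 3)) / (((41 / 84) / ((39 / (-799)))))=-2366703 / 524962975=-0.00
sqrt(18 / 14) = 3*sqrt(7) / 7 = 1.13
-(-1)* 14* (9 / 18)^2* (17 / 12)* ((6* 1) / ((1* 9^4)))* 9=119 / 2916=0.04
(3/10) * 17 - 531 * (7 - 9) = 10671/10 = 1067.10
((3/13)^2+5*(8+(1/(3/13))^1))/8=7823/1014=7.71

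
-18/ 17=-1.06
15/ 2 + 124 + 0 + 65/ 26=134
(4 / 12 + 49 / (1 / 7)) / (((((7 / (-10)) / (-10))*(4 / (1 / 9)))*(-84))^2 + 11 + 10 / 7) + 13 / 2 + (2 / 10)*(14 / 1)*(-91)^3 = -12412529073764987 / 5882736690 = -2109992.29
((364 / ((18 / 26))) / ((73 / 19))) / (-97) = -89908 / 63729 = -1.41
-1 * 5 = -5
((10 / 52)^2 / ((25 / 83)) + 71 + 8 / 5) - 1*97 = -82057 / 3380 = -24.28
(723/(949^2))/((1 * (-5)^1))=-723/4503005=-0.00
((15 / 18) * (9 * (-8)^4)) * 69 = 2119680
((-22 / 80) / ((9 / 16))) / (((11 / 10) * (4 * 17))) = -0.01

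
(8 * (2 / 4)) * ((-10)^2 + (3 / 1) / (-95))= 37988 / 95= 399.87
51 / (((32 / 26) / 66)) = 21879 / 8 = 2734.88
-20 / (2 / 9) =-90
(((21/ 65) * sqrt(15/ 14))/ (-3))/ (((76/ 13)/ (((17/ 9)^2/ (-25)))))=289 * sqrt(210)/ 1539000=0.00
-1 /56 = -0.02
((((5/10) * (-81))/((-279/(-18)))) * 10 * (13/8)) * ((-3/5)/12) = 1053/496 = 2.12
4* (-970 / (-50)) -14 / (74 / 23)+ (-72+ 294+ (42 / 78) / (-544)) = 386278417 / 1308320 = 295.25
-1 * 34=-34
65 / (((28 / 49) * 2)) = 56.88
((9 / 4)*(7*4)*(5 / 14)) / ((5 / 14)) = 63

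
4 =4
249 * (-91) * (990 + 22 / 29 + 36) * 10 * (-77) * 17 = 8831749486560 / 29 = 304543085743.45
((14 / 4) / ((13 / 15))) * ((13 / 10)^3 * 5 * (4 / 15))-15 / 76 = 11051 / 950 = 11.63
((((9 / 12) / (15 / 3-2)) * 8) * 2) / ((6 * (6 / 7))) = 7 / 9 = 0.78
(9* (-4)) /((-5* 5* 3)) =12 /25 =0.48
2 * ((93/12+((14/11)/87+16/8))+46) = 213467/1914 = 111.53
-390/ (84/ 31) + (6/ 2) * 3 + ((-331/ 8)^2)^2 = 84021420375/ 28672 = 2930434.58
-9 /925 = -0.01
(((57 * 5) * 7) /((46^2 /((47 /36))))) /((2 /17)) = 531335 /50784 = 10.46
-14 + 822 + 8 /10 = 4044 /5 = 808.80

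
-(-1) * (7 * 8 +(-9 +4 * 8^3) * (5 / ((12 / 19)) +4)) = 292249 / 12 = 24354.08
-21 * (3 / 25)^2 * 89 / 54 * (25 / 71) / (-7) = 89 / 3550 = 0.03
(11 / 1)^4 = 14641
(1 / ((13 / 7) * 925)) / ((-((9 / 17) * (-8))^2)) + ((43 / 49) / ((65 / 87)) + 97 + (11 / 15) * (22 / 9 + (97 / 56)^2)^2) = 3446000047027399 / 28737134899200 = 119.91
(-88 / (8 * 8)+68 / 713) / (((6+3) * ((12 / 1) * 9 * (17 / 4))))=-811 / 2618136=-0.00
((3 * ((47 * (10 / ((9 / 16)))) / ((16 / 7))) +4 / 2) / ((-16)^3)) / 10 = -103 / 3840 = -0.03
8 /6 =4 /3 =1.33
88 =88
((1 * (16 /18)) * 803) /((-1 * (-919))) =6424 /8271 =0.78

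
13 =13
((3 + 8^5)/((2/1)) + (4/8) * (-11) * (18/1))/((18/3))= 32573/12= 2714.42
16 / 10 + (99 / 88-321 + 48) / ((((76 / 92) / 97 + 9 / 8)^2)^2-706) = 9463091323569026536 / 4764912792102147185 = 1.99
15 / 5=3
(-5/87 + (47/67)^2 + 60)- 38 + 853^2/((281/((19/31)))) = 5475412461377/3402020073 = 1609.46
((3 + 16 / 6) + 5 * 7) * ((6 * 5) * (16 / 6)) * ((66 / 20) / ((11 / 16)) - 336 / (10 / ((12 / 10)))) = -577792 / 5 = -115558.40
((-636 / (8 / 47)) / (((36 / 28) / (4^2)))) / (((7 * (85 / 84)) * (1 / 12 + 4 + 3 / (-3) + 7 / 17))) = -6695808 / 3565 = -1878.21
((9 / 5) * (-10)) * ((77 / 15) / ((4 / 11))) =-2541 / 10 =-254.10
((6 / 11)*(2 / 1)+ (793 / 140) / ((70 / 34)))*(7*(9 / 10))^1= 1863819 / 77000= 24.21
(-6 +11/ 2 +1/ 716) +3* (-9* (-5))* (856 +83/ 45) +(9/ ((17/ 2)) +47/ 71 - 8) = 100077670045/ 864212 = 115802.22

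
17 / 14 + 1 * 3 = 4.21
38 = 38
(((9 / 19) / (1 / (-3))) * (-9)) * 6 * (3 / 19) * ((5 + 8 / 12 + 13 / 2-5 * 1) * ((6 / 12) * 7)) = 303.92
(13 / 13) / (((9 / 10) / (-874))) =-8740 / 9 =-971.11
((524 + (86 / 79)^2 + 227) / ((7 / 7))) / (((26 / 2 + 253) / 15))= 3706095 / 87374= 42.42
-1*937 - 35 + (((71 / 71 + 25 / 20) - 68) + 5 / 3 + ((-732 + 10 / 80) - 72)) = -44159 / 24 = -1839.96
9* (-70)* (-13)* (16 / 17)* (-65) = -8517600 / 17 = -501035.29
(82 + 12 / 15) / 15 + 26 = 788 / 25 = 31.52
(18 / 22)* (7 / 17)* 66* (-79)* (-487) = 14542794 / 17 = 855458.47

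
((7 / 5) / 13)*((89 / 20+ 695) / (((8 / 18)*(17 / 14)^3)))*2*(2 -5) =-567.95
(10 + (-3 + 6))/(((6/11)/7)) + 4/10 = 5017/30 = 167.23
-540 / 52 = -135 / 13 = -10.38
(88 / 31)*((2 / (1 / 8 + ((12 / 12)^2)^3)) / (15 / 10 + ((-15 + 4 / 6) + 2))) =-2816 / 6045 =-0.47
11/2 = 5.50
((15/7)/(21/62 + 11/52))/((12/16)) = 32240/6209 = 5.19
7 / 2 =3.50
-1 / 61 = -0.02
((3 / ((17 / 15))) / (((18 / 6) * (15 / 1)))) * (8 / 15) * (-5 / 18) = -4 / 459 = -0.01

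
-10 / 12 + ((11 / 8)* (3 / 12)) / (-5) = -433 / 480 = -0.90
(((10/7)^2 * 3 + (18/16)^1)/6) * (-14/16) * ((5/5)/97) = -947/86912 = -0.01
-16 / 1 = -16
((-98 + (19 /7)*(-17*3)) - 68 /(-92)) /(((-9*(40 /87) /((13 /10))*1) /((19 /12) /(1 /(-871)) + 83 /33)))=-433239215149 /4250400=-101929.05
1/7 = 0.14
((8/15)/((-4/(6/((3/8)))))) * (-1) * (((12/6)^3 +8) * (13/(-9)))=-6656/135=-49.30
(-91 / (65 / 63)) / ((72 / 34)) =-833 / 20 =-41.65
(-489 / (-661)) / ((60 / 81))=13203 / 13220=1.00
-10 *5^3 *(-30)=37500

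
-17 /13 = -1.31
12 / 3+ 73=77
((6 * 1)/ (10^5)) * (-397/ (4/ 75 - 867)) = 3573/ 130042000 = 0.00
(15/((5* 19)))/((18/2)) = 1/57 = 0.02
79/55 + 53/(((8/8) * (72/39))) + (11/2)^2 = 79721/1320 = 60.39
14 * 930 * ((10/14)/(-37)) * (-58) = 539400/37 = 14578.38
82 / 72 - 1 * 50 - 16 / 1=-64.86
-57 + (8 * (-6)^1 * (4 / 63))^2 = -21041 / 441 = -47.71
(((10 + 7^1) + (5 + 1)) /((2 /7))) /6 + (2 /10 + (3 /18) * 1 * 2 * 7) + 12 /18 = 997 /60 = 16.62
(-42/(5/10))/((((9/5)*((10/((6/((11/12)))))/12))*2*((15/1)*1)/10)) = -122.18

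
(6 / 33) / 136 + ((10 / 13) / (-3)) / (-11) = 719 / 29172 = 0.02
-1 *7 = -7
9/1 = 9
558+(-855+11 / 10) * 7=-54193 / 10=-5419.30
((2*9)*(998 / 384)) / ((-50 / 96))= -4491 / 50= -89.82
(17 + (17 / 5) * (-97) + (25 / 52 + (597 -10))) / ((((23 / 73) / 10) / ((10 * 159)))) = 4144685595 / 299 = 13861824.73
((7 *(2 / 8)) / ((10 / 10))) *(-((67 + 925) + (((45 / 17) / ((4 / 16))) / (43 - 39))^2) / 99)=-2020991 / 114444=-17.66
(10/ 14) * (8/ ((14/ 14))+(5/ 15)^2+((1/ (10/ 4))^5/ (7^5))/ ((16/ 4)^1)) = 3834096947/ 661775625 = 5.79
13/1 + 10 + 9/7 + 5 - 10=135/7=19.29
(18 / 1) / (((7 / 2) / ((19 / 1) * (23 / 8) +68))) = 8829 / 14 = 630.64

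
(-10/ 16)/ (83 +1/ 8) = -0.01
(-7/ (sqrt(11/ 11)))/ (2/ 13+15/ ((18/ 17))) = -546/ 1117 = -0.49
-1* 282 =-282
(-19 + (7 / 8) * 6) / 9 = -55 / 36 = -1.53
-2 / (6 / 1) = -1 / 3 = -0.33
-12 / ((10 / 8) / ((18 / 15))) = -288 / 25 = -11.52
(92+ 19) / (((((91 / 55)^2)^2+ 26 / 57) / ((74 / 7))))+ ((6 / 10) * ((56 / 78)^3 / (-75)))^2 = 18119435101726315226734862 / 122761962737913309890625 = 147.60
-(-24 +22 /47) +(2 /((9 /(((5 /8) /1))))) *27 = 5129 /188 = 27.28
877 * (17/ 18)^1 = 14909/ 18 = 828.28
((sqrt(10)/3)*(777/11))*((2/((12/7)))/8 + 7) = 88837*sqrt(10)/528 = 532.06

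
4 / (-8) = -1 / 2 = -0.50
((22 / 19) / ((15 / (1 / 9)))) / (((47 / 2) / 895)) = 7876 / 24111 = 0.33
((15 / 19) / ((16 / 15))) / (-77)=-225 / 23408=-0.01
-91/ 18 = -5.06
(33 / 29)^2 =1089 / 841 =1.29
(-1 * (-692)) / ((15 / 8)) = 5536 / 15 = 369.07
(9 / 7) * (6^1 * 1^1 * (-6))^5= -544195584 / 7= -77742226.29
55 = 55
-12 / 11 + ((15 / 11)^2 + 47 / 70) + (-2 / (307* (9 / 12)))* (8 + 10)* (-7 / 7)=4151039 / 2600290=1.60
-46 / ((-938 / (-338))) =-7774 / 469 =-16.58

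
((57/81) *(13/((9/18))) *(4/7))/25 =1976/4725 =0.42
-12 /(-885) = 4 /295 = 0.01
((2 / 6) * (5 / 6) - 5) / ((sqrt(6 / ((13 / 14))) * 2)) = -85 * sqrt(273) / 1512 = -0.93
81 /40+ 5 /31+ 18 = 20.19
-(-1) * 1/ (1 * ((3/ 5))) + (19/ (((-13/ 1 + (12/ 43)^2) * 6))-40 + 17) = -1031145/ 47786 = -21.58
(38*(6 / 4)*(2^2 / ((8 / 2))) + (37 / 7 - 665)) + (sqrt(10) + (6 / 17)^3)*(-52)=-20806571 / 34391 - 52*sqrt(10)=-769.44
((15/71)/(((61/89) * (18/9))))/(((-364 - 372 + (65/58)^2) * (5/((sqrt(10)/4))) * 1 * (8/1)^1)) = -74849 * sqrt(10)/57092489328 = -0.00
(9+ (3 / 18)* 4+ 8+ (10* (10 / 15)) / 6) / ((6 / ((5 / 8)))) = 845 / 432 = 1.96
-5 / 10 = -1 / 2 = -0.50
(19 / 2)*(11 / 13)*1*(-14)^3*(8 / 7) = -327712 / 13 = -25208.62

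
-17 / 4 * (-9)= 153 / 4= 38.25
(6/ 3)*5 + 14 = 24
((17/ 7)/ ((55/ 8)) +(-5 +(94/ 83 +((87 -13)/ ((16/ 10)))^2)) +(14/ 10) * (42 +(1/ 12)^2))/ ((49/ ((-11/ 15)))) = -32.84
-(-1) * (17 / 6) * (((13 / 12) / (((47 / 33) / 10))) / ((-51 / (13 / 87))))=-9295 / 147204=-0.06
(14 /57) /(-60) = -7 /1710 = -0.00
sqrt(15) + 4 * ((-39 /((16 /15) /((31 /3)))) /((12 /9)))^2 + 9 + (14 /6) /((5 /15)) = sqrt(15) + 328894609 /1024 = 321190.01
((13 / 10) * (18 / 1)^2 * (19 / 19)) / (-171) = -234 / 95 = -2.46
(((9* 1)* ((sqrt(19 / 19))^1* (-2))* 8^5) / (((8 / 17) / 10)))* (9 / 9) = -12533760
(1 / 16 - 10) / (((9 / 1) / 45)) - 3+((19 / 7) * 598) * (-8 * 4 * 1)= -5823245 / 112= -51993.26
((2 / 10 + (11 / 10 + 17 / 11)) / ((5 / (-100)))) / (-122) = 313 / 671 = 0.47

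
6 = 6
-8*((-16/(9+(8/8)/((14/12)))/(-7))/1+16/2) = -4544/69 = -65.86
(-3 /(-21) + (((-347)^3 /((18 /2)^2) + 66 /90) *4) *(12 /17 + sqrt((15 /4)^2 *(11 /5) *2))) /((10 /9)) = -104454659 *sqrt(110) /75 -23397841321 /17850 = -15917866.18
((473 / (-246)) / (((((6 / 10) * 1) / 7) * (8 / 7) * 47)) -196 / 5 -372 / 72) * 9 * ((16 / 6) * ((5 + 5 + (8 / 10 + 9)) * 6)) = -6151415787 / 48175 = -127688.96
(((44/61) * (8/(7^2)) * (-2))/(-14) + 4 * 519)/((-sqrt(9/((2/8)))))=-21718250/62769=-346.00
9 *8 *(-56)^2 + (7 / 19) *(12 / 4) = 4290069 / 19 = 225793.11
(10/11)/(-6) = -0.15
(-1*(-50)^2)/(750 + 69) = -2500/819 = -3.05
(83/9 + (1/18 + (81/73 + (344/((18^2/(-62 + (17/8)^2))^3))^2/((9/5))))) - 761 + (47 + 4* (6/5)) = -2843084748712779851156870431463/4080424110361545671536803840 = -696.76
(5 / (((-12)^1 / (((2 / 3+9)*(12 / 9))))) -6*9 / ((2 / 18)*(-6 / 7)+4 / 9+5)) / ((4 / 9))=-140719 / 4044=-34.80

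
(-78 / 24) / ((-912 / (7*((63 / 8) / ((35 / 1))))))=0.01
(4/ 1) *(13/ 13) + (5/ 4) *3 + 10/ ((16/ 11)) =14.62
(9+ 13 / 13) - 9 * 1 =1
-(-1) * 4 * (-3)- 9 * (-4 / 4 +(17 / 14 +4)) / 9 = -227 / 14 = -16.21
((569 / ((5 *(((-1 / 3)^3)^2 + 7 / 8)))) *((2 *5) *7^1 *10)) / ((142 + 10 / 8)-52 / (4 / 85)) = -1858308480 / 19662017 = -94.51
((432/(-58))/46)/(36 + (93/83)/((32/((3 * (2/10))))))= -53120/11817239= -0.00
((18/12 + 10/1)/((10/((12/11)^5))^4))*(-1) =-2755514994571622744064/420468746832850005750625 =-0.01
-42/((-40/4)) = 21/5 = 4.20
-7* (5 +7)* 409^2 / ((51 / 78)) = -365341704 / 17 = -21490688.47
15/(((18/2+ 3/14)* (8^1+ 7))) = 14/129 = 0.11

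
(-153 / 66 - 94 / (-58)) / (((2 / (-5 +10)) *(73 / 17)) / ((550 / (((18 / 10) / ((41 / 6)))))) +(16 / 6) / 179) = -104099128125 / 2346207532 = -44.37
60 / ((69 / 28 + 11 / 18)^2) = 762048 / 120125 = 6.34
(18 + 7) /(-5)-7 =-12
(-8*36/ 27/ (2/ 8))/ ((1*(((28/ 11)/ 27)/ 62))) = -196416/ 7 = -28059.43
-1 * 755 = -755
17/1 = 17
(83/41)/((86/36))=1494/1763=0.85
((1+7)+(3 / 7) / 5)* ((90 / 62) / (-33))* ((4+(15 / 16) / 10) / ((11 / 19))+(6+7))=-5998185 / 840224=-7.14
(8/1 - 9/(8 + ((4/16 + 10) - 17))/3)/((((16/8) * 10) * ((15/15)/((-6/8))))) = -21/100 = -0.21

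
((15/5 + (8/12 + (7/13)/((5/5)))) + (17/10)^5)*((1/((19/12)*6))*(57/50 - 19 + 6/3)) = -4378239803/142500000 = -30.72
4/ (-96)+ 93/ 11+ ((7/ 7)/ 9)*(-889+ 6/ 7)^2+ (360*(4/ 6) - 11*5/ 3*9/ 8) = 87871.98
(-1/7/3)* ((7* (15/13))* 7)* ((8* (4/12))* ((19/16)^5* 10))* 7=-3033221275/2555904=-1186.75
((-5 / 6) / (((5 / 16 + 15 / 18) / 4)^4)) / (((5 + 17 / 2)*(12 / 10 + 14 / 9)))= -3.33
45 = 45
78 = 78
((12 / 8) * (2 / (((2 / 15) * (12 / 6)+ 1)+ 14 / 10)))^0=1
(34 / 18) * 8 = 136 / 9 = 15.11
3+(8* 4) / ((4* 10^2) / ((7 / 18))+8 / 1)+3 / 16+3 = 90241 / 14512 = 6.22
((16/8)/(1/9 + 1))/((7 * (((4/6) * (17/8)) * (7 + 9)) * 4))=27/9520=0.00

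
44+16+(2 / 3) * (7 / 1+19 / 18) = 1765 / 27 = 65.37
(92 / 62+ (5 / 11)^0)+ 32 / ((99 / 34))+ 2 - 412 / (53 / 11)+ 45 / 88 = -90468913 / 1301256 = -69.52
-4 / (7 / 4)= -16 / 7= -2.29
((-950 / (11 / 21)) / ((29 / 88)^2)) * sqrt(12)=-28089600 * sqrt(3) / 841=-57850.91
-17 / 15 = -1.13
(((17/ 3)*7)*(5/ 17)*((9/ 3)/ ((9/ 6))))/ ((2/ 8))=280/ 3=93.33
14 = 14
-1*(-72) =72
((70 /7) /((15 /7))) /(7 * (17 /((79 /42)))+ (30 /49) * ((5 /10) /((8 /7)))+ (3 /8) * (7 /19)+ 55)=147098 /3740655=0.04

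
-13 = -13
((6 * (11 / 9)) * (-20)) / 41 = -440 / 123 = -3.58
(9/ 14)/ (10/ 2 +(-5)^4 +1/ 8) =36/ 35287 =0.00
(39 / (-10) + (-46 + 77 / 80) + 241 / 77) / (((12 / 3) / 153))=-8634555 / 4928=-1752.14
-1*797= -797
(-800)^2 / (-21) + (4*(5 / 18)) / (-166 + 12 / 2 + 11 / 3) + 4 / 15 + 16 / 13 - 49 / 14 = -1858255863 / 60970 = -30478.20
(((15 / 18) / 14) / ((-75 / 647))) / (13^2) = -647 / 212940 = -0.00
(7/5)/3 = 7/15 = 0.47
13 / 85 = 0.15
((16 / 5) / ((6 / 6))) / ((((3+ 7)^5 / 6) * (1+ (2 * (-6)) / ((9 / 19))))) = -9 / 1140625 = -0.00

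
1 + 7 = 8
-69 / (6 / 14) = -161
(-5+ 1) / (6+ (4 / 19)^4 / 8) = -0.67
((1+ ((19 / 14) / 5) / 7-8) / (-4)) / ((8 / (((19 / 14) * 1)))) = 64809 / 219520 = 0.30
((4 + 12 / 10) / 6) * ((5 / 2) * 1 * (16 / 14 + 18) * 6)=1742 / 7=248.86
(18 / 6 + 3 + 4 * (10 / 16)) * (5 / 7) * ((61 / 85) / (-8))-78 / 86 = -1.45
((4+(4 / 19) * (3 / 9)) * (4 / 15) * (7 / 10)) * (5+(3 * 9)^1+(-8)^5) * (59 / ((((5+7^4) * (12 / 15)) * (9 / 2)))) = -522772096 / 3085695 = -169.42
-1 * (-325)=325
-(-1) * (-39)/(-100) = 39/100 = 0.39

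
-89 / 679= -0.13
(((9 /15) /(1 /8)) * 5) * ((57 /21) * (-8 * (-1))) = 521.14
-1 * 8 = -8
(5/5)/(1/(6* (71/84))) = 71/14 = 5.07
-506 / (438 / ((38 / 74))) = -4807 / 8103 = -0.59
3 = 3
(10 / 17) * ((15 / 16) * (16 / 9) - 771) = -452.55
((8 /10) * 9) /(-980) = -9 /1225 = -0.01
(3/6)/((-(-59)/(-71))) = -71/118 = -0.60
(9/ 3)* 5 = 15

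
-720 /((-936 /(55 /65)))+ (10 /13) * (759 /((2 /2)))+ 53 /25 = 2478457 /4225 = 586.62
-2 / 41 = -0.05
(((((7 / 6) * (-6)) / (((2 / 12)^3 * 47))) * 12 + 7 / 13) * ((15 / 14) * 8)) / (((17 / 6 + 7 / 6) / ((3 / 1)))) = -1514205 / 611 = -2478.24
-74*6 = -444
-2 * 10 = -20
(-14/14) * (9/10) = -9/10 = -0.90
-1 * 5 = -5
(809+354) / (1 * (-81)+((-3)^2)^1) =-1163 / 72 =-16.15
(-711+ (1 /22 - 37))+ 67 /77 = -115051 /154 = -747.08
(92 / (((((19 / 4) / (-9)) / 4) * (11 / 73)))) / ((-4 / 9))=2175984 / 209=10411.41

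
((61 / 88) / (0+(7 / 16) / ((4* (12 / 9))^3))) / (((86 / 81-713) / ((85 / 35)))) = -25485312 / 31082513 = -0.82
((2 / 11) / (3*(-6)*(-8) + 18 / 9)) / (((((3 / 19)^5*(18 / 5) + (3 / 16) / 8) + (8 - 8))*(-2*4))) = -198087920 / 30274189671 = -0.01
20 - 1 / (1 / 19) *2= -18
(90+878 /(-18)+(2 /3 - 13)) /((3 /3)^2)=260 /9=28.89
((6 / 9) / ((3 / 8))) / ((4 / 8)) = 32 / 9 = 3.56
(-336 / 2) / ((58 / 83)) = -6972 / 29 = -240.41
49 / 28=7 / 4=1.75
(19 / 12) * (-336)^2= 178752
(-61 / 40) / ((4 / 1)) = -61 / 160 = -0.38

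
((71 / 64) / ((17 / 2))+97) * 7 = 369873 / 544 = 679.91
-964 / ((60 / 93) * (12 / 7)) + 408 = -27817 / 60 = -463.62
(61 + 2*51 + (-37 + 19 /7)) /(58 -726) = -901 /4676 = -0.19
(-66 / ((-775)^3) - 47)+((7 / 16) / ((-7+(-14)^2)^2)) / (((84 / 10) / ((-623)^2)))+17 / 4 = -42.18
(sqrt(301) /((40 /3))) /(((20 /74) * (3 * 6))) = 37 * sqrt(301) /2400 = 0.27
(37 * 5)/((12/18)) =555/2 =277.50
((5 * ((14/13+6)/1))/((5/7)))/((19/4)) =2576/247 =10.43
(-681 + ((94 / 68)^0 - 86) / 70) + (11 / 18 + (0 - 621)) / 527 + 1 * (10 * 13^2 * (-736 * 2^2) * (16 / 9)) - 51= -293690031172 / 33201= -8845818.84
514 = 514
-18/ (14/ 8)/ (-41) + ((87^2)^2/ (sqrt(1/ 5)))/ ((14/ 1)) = 72/ 287 + 57289761*sqrt(5)/ 14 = 9150271.68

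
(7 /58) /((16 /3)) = 21 /928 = 0.02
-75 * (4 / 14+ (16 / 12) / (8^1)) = -475 / 14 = -33.93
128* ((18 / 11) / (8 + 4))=192 / 11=17.45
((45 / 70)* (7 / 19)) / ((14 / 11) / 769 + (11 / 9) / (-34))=-11648043 / 1686535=-6.91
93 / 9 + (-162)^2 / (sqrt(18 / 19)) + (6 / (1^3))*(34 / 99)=409 / 33 + 4374*sqrt(38)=26975.54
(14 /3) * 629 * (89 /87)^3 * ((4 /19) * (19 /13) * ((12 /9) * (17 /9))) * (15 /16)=527676346190 /231134553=2282.98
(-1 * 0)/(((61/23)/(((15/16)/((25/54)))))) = 0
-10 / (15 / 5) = -10 / 3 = -3.33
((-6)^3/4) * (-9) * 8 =3888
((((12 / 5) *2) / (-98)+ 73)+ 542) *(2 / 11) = 301326 / 2695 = 111.81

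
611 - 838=-227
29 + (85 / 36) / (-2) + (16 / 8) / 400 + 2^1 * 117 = 117821 / 450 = 261.82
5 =5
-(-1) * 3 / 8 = 0.38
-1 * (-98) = 98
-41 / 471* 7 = -0.61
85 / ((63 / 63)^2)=85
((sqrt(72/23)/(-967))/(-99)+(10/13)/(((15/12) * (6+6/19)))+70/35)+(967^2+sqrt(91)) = 2 * sqrt(46)/733953+sqrt(91)+182342764/195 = 935100.64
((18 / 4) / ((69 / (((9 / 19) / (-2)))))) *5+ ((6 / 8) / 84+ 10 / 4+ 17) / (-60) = -236329 / 587328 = -0.40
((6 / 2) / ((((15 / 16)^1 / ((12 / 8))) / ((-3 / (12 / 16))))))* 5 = -96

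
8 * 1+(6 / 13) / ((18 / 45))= 119 / 13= 9.15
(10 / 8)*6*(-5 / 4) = -75 / 8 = -9.38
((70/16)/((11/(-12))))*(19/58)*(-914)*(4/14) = 130245/319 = 408.29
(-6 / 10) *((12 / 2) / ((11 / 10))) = -36 / 11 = -3.27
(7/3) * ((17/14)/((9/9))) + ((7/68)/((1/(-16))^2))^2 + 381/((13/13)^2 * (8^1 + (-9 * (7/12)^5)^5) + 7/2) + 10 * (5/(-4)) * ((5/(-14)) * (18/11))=9087176296740603978640495610422/12313457985873320355004100175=737.99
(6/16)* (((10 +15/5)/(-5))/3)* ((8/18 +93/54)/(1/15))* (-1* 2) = 169/8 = 21.12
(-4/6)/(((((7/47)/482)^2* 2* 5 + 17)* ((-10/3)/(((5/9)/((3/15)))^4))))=20047020156250/28620603043191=0.70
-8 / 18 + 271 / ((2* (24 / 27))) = 21887 / 144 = 151.99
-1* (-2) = 2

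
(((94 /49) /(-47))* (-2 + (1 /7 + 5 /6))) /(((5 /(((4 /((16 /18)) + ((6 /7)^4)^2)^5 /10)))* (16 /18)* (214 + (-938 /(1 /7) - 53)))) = -22122426362707376005238255091596179892643 /59679279267103817460459285243256730269504000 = -0.00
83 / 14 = 5.93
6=6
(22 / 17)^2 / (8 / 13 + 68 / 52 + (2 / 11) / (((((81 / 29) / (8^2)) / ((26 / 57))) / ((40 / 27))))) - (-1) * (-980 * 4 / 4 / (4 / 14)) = -83721436131842 / 24411097385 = -3429.65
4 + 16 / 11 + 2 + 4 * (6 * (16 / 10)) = 2522 / 55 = 45.85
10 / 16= 5 / 8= 0.62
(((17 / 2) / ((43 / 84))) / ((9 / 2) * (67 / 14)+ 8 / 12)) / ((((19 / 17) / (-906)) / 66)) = -60967523232 / 1523705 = -40012.68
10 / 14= 5 / 7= 0.71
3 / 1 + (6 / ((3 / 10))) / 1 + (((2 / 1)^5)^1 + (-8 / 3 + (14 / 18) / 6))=2833 / 54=52.46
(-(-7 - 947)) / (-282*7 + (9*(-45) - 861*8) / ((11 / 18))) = -159 / 2318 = -0.07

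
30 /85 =6 /17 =0.35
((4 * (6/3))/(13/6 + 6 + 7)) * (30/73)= 1440/6643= 0.22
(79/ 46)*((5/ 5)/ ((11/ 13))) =1027/ 506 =2.03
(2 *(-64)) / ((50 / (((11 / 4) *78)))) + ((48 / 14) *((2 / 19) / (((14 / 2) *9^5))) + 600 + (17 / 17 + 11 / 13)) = 314015028928 / 5955583725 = 52.73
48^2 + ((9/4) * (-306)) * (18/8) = 6039/8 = 754.88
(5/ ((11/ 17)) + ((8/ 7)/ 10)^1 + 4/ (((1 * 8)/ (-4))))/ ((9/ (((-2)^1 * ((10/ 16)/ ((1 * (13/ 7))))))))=-173/ 396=-0.44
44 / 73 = 0.60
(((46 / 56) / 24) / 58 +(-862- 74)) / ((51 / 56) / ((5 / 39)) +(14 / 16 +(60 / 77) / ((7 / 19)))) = -14045382505 / 151462128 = -92.73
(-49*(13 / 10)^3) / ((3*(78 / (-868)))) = 1796977 / 4500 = 399.33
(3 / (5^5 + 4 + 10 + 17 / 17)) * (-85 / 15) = -17 / 3140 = -0.01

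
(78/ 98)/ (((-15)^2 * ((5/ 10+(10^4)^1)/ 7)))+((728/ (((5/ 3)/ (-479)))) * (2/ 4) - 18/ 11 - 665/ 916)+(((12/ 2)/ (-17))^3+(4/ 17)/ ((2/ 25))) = -104613.07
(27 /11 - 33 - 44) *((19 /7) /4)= -3895 /77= -50.58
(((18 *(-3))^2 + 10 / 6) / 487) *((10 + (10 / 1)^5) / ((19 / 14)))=441493.76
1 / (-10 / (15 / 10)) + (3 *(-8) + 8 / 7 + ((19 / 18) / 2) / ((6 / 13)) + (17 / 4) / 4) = -314513 / 15120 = -20.80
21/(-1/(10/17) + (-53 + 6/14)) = -1470/3799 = -0.39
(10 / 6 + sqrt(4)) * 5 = 55 / 3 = 18.33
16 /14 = 8 /7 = 1.14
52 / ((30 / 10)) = 52 / 3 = 17.33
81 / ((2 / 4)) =162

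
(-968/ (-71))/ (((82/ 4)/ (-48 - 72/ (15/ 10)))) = -185856/ 2911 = -63.85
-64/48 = -1.33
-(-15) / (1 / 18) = 270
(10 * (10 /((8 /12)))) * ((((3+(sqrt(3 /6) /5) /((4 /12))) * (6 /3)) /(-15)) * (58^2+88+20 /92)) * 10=-47640600 /23 - 4764060 * sqrt(2) /23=-2364260.79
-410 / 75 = -82 / 15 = -5.47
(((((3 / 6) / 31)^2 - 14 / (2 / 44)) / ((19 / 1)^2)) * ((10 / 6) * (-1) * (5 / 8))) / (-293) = -29598775 / 9758193888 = -0.00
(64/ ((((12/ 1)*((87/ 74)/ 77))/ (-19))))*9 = -1732192/ 29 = -59730.76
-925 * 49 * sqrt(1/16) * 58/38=-1314425/76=-17295.07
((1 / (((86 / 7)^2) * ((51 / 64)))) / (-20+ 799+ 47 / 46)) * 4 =144256 / 3383542419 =0.00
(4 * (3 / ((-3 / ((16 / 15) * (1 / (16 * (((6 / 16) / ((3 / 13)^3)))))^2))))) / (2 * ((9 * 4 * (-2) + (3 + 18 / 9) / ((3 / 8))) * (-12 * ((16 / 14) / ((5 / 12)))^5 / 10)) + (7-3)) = -5672362500 / 6928008529523461159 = -0.00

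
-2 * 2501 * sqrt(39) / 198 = -2501 * sqrt(39) / 99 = -157.77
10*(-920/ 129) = -9200/ 129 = -71.32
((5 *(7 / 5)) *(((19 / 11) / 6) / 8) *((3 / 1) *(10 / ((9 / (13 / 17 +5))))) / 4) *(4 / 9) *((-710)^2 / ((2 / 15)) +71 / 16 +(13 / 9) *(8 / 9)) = 14514719912525 / 7138368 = 2033338.70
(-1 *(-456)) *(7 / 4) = 798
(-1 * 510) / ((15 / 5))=-170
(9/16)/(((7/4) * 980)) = 9/27440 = 0.00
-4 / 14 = -2 / 7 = -0.29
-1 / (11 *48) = -1 / 528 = -0.00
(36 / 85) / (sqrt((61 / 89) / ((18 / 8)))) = 54 * sqrt(5429) / 5185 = 0.77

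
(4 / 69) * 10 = 40 / 69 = 0.58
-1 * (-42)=42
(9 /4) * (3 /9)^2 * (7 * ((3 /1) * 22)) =231 /2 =115.50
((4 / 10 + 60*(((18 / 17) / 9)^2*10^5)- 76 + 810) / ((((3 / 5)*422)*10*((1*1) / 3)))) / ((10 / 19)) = 287520369 / 1524475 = 188.60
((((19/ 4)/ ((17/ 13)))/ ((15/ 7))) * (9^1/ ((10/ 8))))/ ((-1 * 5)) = -5187/ 2125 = -2.44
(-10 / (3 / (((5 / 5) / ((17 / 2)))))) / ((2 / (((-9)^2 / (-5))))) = 54 / 17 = 3.18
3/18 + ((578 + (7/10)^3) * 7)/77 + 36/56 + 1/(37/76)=473847511/8547000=55.44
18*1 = 18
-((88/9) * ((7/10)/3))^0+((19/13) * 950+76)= 19025/13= 1463.46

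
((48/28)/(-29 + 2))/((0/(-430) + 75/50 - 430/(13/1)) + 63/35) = 520/243873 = 0.00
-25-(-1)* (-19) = -44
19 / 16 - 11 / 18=83 / 144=0.58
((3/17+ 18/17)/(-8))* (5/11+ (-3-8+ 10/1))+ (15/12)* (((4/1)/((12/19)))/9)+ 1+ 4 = 5.96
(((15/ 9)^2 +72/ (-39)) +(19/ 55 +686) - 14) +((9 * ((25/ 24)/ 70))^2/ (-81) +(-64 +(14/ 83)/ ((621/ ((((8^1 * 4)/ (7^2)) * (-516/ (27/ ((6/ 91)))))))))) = 844982193672217/ 1386861315840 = 609.28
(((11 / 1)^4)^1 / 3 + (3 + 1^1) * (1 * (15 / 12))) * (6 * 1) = 29312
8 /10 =4 /5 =0.80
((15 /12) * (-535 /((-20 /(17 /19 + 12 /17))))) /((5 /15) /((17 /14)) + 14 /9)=497871 /17024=29.25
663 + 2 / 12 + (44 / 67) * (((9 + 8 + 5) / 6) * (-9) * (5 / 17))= 4488521 / 6834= 656.79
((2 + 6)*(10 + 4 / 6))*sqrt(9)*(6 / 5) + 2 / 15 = 922 / 3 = 307.33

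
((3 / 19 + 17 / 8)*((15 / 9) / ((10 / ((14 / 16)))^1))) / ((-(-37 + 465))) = -2429 / 3122688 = -0.00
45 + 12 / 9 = 139 / 3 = 46.33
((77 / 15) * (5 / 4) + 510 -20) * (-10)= -29785 / 6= -4964.17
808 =808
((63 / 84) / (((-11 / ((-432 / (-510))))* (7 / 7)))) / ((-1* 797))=54 / 745195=0.00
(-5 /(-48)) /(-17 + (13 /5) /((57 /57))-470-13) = -25 /119376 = -0.00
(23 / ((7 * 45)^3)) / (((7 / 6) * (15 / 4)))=184 / 1093955625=0.00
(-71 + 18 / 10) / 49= -346 / 245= -1.41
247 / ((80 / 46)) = 142.02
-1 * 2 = -2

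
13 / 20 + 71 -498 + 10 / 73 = -622271 / 1460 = -426.21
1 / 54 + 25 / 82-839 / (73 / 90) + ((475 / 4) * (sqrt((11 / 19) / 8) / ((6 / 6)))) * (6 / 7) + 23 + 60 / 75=-408200671 / 404055 + 75 * sqrt(418) / 56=-982.88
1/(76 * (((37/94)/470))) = 11045/703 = 15.71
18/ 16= 9/ 8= 1.12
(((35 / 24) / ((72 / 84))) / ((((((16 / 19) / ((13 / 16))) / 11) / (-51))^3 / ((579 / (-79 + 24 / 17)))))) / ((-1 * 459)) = -4659497389566684665 / 1062199099392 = -4386651.61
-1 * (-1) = 1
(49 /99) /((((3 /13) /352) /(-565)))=-11516960 /27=-426554.07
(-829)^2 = 687241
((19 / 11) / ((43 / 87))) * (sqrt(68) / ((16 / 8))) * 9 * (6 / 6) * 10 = 148770 * sqrt(17) / 473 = 1296.82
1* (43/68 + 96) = 6571/68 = 96.63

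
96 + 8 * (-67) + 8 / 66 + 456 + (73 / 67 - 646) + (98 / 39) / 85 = -1536157339 / 2443155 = -628.76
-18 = -18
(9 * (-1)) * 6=-54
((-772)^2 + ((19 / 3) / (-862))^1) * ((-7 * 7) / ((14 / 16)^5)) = -3607322869760 / 63357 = -56936453.27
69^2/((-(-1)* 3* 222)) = 529/74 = 7.15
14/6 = 2.33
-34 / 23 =-1.48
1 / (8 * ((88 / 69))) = 69 / 704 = 0.10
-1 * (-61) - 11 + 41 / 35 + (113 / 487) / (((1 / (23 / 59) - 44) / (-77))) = 51.60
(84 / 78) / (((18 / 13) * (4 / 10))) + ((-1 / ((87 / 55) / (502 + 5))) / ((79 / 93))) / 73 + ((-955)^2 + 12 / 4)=2745535672147 / 3010374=912024.78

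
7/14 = 1/2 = 0.50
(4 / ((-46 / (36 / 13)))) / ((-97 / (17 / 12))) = 102 / 29003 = 0.00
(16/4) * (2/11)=8/11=0.73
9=9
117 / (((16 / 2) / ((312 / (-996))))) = -1521 / 332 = -4.58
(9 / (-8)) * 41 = -369 / 8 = -46.12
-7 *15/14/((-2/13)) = 195/4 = 48.75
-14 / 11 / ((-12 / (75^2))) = 13125 / 22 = 596.59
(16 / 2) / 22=4 / 11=0.36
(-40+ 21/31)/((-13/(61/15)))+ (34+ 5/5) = 285934/6045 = 47.30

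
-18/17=-1.06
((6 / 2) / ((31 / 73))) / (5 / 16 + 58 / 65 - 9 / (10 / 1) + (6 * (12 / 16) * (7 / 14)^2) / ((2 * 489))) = 18562440 / 803923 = 23.09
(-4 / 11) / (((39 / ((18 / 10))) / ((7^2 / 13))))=-588 / 9295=-0.06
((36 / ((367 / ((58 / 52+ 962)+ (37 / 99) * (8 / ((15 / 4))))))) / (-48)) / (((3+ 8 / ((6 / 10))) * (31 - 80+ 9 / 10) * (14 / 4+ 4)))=5316667 / 15903317430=0.00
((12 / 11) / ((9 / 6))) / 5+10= 558 / 55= 10.15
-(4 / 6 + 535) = -1607 / 3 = -535.67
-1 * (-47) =47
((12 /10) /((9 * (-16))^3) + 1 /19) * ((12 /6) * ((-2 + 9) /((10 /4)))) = 17418107 /59097600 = 0.29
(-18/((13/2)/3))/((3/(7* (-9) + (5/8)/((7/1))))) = 2439/14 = 174.21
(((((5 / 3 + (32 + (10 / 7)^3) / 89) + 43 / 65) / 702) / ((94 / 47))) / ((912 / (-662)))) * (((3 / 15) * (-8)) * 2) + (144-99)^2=1205859494922034 / 595484846775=2025.00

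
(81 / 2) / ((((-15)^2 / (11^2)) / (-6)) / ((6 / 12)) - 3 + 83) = 9801 / 19210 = 0.51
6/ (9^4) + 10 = 21872/ 2187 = 10.00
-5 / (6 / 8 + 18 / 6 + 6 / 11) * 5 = -1100 / 189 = -5.82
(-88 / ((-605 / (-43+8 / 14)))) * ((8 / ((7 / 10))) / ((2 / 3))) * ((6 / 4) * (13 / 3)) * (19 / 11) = -640224 / 539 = -1187.80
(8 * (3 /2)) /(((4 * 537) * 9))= 1 /1611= 0.00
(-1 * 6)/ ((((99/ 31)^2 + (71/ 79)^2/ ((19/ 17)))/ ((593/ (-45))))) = 67574970467/ 9334106970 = 7.24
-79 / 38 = -2.08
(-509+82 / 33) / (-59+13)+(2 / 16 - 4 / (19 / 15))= 920441 / 115368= 7.98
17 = 17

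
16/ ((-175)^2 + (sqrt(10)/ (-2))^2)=32/ 61255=0.00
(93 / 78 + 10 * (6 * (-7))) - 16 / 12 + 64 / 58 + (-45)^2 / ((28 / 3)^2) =-350949821 / 886704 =-395.79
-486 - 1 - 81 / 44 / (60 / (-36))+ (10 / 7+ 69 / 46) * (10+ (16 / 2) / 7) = -4886173 / 10780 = -453.26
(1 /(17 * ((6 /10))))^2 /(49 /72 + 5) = 200 /118201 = 0.00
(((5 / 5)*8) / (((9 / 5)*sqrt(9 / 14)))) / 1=5.54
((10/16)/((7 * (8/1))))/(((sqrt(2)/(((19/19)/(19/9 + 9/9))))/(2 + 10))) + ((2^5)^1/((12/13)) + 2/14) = 135 * sqrt(2)/6272 + 731/21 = 34.84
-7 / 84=-1 / 12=-0.08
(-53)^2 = 2809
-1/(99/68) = -68/99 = -0.69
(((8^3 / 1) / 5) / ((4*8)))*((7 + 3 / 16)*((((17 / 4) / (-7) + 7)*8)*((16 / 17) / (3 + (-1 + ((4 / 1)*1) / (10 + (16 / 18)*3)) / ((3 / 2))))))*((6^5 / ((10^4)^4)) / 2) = 57024567 / 337011718750000000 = 0.00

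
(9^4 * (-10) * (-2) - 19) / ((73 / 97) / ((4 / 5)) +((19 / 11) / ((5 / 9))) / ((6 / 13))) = 17089.95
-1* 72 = -72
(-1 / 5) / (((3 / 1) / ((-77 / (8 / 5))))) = 77 / 24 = 3.21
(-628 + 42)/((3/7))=-4102/3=-1367.33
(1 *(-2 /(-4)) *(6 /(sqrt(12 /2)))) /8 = 0.15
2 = 2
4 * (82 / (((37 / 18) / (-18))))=-106272 / 37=-2872.22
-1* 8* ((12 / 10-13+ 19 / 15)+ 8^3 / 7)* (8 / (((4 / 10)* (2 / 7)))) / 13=-2697.03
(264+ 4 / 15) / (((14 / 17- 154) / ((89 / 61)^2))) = -133445087 / 36335565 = -3.67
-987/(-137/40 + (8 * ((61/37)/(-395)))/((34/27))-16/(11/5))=92.03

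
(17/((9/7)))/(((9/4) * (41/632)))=300832/3321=90.58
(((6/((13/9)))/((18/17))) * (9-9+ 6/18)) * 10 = 170/13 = 13.08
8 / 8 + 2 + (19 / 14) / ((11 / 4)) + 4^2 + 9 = 2194 / 77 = 28.49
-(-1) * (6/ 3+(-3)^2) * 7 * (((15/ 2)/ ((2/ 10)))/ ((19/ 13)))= 75075/ 38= 1975.66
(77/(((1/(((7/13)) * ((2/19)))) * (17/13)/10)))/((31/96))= 1034880/10013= 103.35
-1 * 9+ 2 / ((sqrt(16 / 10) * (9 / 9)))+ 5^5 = sqrt(10) / 2+ 3116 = 3117.58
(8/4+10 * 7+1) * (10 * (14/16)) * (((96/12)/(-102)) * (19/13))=-73.22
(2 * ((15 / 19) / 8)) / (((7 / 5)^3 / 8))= 3750 / 6517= 0.58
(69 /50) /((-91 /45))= -621 /910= -0.68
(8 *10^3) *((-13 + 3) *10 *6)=-4800000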